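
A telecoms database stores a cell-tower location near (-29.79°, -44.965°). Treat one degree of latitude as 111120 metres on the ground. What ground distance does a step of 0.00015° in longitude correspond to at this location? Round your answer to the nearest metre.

0.00015° of longitude at 29.79° is 0.00015 × 111120 × cos 29.79° ≈ 0.00015 × 96435.7 = 14.4654 m.

14 metres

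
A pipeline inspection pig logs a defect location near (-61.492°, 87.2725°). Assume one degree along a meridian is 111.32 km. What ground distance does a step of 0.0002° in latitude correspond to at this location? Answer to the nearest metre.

22 metres

Along a meridian 0.0002° is 0.0002 × 111320 = 22.264 m.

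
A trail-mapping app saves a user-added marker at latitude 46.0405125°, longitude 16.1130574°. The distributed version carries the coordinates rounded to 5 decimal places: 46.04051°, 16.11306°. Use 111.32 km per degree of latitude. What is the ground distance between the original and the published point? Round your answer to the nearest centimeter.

34 centimeters

The latitude changed by +0.0000025° and the longitude by -0.0000026°.
North–south shift: 0.0000025 × 111320 = 0.2783 m.
E–W at 46.0405°: -0.0000026° × 111320 × cos 46.0405° = -0.0000026 × 111320 × 0.6941 ≈ -0.200909 m.
Hypotenuse of the two orthogonal shifts: √(0.2783² + 0.200909²) = 0.343242 m.
That is 0.343242 m = 34.324 cm.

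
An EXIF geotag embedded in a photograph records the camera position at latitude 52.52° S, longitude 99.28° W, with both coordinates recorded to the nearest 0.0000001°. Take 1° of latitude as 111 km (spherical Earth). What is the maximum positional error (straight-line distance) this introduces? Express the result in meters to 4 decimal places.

Rounding to 7 decimal places leaves each coordinate within ±5e-08° of the true value.
North–south component: 5e-08° × 111000 = 0.00555 m.
E–W at 52.52°: 5e-08° × 111000 × cos 52.52° = 5e-08 × 111000 × 0.6085 ≈ 0.00337709 m.
Worst case both components are at the extreme and orthogonal: √(0.00555² + 0.00337709²) ≈ 0.00649671 m.

0.0065 meters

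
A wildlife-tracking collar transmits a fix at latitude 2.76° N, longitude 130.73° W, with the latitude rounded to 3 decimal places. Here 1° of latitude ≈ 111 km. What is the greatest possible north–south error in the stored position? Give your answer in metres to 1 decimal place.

Rounding to 3 decimal places leaves the latitude within ±0.0005° of the true value.
Along the meridian that is 0.0005° × 111000 m/° = 55.5 m.

55.5 metres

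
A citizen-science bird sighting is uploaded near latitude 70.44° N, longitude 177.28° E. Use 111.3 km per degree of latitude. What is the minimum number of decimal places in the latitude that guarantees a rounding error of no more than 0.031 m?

7

One degree of latitude covers 111300 m.
N decimal places → at most half a unit in the last place, 0.5 × 10⁻ᴺ° = 111300/2 × 10⁻ᴺ m.
Need 0.5 × 111300 × 10⁻ᴺ ≤ 0.031 → 10⁻ᴺ ≤ 5.571e-07, so N ≥ 6.25.
At 6 places the error can reach 0.0556 m, but 7 places keeps it to 0.00556 m.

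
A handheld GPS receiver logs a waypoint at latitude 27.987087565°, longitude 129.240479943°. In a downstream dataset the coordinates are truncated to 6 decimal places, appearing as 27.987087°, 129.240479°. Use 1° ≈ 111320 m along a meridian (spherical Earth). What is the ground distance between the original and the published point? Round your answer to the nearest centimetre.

The latitude changed by +0.000000565° and the longitude by +0.000000943°.
North–south shift: 0.000000565 × 111320 = 0.0628958 m.
E–W at 27.9871°: 0.000000943° × 111320 × cos 27.9871° = 0.000000943 × 111320 × 0.8831 ≈ 0.0926983 m.
Combined displacement = (0.0628958² + 0.0926983²)^½ ≈ 0.112022 m.
That is 0.112022 m = 11.202 cm.

11 centimetres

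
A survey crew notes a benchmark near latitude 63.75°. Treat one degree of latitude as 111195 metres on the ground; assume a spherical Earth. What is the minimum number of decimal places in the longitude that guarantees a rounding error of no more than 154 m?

3 decimal places

At 63.75° one degree of longitude covers 111195 × cos 63.75° ≈ 111195 × 0.4423 ≈ 49180.3 m.
N decimal places → at most half a unit in the last place, 0.5 × 10⁻ᴺ° = 49180.3/2 × 10⁻ᴺ m.
Setting 24590.1 × 10⁻ᴺ ≤ 154 gives 10ᴺ ≥ 159.7, i.e. N ≥ 2.20.
So 3 decimal places suffice (24.6 m); 2 would allow up to 246 m.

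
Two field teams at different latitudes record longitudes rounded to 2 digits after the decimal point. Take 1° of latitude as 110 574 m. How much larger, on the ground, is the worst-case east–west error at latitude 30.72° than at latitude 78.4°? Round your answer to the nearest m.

364 m

Rounding to 2 decimal places leaves the longitude within ±0.005° of the true value.
At 30.72°: 0.005° × 110574 × cos 30.72° = 0.005 × 110574 × 0.8597 ≈ 475.29 m.
At 78.4°: 0.005° × 110574 × cos 78.4° = 0.005 × 110574 × 0.2011 ≈ 111.17 m.
So the lower-latitude error exceeds the higher by 475.29 − 111.17 = 364.12 m.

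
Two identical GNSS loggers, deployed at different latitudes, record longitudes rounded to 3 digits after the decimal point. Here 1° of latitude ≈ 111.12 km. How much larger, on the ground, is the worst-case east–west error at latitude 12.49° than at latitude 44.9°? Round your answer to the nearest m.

15 m

Rounding to 3 decimal places leaves the longitude within ±0.0005° of the true value.
At 12.49°: 0.0005° × 111120 × cos 12.49° = 0.0005 × 111120 × 0.9763 ≈ 54.245 m.
Error at 44.9° = 0.0005° × 111120 × cos 44.9° ≈ 55.56 × 0.7083 = 39.355 m.
Difference: 54.245 − 39.355 = 14.89 m.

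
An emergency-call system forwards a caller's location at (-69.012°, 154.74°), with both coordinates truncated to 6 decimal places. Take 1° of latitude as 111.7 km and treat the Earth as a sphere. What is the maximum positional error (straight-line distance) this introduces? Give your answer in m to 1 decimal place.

Truncating at 6 decimal places can drop up to a full unit in the last place, so each coordinate may be off by as much as 1e-06°.
North–south component: 1e-06° × 111700 = 0.1117 m.
Longitude error → 1e-06 × 111700 × cos 69.012° = 1e-06 × 111700 × 0.3582 ≈ 0.0400079 m.
Worst case both components are at the extreme and orthogonal: √(0.1117² + 0.0400079²) ≈ 0.118649 m.

0.1 m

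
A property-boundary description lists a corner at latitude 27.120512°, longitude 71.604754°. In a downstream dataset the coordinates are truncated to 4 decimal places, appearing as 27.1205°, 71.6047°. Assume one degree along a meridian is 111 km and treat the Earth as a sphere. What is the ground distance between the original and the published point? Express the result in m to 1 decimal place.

Δlat = 27.120512 − 27.1205 = +0.000012°; Δlon = 71.604754 − 71.6047 = +0.000054°.
N–S: 0.000012° × 111000 m/° = 1.332 m.
East–west at this latitude: 0.000054° × 111000 × cos 27.1205° ≈ 0.000054 × 98795.5 = 5.33496 m.
Hypotenuse of the two orthogonal shifts: √(1.332² + 5.33496²) = 5.49873 m.

5.5 m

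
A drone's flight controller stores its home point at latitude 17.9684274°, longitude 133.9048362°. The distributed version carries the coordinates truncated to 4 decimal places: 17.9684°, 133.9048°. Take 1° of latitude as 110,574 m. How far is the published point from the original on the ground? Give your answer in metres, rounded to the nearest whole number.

5 metres

The latitude changed by +0.0000274° and the longitude by +0.0000362°.
N–S: 0.0000274° × 110574 m/° = 3.02973 m.
East–west at this latitude: 0.0000362° × 110574 × cos 17.9684° ≈ 0.0000362 × 105181 = 3.80755 m.
Combined displacement = (3.02973² + 3.80755²)^½ ≈ 4.86587 m.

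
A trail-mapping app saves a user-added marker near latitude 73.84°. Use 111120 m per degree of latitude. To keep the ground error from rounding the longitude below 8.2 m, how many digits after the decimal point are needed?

At 73.84° one degree of longitude covers 111120 × cos 73.84° ≈ 111120 × 0.2783 ≈ 30927 m.
With N decimal places the half-ulp bound is 0.5·10⁻ᴺ°, or 0.5·10⁻ᴺ × 30927 m on the ground.
Setting 15463.5 × 10⁻ᴺ ≤ 8.2 gives 10ᴺ ≥ 1886, i.e. N ≥ 3.28.
N = 3 would give 15.5 m (too coarse); N = 4 gives 1.55 m ≤ 8.2 m.

4 decimal places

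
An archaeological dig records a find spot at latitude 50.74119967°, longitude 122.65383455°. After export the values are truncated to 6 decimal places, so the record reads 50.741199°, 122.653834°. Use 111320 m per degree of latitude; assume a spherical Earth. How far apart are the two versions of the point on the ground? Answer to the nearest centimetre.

8 centimetres

Δlat = 50.74119967 − 50.741199 = +0.00000067°; Δlon = 122.65383455 − 122.653834 = +0.00000055°.
N–S: 0.00000067° × 111320 m/° = 0.0745844 m.
E–W at 50.7412°: 0.00000055° × 111320 × cos 50.7412° = 0.00000055 × 111320 × 0.6328 ≈ 0.0387453 m.
Distance: √(0.0745844² + 0.0387453²) ≈ 0.0840478 m.
That is 0.0840478 m = 8.4048 cm.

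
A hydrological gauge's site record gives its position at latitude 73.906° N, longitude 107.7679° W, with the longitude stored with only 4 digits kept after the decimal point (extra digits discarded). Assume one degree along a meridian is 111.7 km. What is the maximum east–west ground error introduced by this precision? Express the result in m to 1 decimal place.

Truncating at 4 decimal places can drop up to a full unit in the last place, so the longitude may be off by as much as 0.0001°.
Parallels shrink by cos φ, so at 73.906° a degree of longitude is 111700 × 0.2772 ≈ 30964.8 m.
Maximum E–W displacement: 0.0001 × 30964.8 = 3.09648 m.

3.1 m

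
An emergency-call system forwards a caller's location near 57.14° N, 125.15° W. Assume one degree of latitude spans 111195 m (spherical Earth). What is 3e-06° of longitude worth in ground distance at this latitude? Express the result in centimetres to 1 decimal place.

18.1 centimetres

At 57.14° a degree of longitude is 111195 × cos 57.14° ≈ 60333.1 m, so 3e-06° corresponds to 0.180999 m.
That is 0.180999 m = 18.1 cm.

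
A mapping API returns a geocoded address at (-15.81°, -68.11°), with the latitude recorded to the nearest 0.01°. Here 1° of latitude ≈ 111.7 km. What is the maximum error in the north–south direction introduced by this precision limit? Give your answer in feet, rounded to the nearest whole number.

Rounding to 2 decimal places leaves the latitude within ±0.005° of the true value.
Along the meridian that is 0.005° × 111700 m/° = 558.5 m.
Converting: 558.5 m × 3.2808 ft/m ≈ 1832.3 ft.

1832 feet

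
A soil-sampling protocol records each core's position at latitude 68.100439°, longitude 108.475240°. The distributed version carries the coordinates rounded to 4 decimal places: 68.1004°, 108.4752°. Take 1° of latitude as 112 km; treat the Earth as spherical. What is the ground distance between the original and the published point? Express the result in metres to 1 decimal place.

The latitude changed by +0.000039° and the longitude by +0.000040°.
North–south shift: 0.000039 × 112000 = 4.368 m.
E–W at 68.1004°: 0.000040° × 112000 × cos 68.1004° = 0.000040 × 112000 × 0.3730 ≈ 1.67096 m.
Distance: √(4.368² + 1.67096²) ≈ 4.6767 m.

4.7 metres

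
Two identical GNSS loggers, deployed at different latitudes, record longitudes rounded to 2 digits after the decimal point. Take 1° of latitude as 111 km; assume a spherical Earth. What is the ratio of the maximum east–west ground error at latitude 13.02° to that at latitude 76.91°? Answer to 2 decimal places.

4.30

Rounding to 2 decimal places leaves the longitude within ±0.005° of the true value.
At 13.02°: 0.005° × 111000 × cos 13.02° = 0.005 × 111000 × 0.9743 ≈ 540.73 m.
At 76.91°: 0.005° × 111000 × cos 76.91° = 0.005 × 111000 × 0.2265 ≈ 125.7 m.
Ratio: 540.73 / 125.7 = cos 13.02° / cos 76.91° ≈ 4.3019.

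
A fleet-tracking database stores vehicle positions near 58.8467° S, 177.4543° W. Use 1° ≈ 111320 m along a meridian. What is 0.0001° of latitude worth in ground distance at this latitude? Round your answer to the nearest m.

0.0001° × 111320 m/° = 11.132 m.

11 m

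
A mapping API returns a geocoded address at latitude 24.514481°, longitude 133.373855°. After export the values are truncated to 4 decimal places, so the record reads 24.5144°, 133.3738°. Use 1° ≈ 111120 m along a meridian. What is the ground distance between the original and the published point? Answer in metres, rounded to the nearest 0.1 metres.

10.6 metres

Δlat = 24.514481 − 24.5144 = +0.000081°; Δlon = 133.373855 − 133.3738 = +0.000055°.
N–S: 0.000081° × 111120 m/° = 9.00072 m.
E–W at 24.5144°: 0.000055° × 111120 × cos 24.5144° = 0.000055 × 111120 × 0.9099 ≈ 5.56068 m.
Hypotenuse of the two orthogonal shifts: √(9.00072² + 5.56068²) = 10.5799 m.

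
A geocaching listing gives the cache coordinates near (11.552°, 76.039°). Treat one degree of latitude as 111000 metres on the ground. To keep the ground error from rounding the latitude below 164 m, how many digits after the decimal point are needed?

One degree of latitude covers 111000 m.
With N decimal places the half-ulp bound is 0.5·10⁻ᴺ°, or 0.5·10⁻ᴺ × 111000 m on the ground.
Need 0.5 × 111000 × 10⁻ᴺ ≤ 164 → 10⁻ᴺ ≤ 2.955e-03, so N ≥ 2.53.
N = 2 would give 555 m (too coarse); N = 3 gives 55.5 m ≤ 164 m.

3 decimal places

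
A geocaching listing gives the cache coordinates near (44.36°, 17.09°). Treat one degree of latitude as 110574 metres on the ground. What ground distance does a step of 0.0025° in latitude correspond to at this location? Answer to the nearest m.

276 m

0.0025° × 110574 m/° = 276.435 m.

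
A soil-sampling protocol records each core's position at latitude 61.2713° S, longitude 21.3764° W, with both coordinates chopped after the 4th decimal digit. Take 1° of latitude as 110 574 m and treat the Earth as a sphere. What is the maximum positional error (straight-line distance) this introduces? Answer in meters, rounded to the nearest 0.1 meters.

Truncating at 4 decimal places can drop up to a full unit in the last place, so each coordinate may be off by as much as 0.0001°.
North–south component: 0.0001° × 110574 = 11.0574 m.
E–W at 61.2713°: 0.0001° × 110574 × cos 61.2713° = 0.0001 × 110574 × 0.4807 ≈ 5.31488 m.
Worst case both components are at the extreme and orthogonal: √(11.0574² + 5.31488²) ≈ 12.2684 m.

12.3 meters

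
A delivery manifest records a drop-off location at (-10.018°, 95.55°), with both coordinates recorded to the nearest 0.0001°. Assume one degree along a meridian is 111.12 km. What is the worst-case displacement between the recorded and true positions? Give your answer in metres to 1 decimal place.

Rounding to 4 decimal places leaves each coordinate within ±5e-05° of the true value.
Latitude error → 5e-05 × 111120 = 5.556 m along the meridian.
E–W at 10.018°: 5e-05° × 111120 × cos 10.018° = 5e-05 × 111120 × 0.9848 ≈ 5.47129 m.
The two errors are perpendicular, so the maximum displacement is √(5.556² + 5.47129²) ≈ 7.7977 m.

7.8 metres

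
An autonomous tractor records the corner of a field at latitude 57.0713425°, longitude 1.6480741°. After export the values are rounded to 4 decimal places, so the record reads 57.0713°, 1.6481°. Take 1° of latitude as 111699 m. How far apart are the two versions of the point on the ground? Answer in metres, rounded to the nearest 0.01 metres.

Δlat = 57.0713425 − 57.0713 = +0.0000425°; Δlon = 1.6480741 − 1.6481 = -0.0000259°.
North–south shift: 0.0000425 × 111699 = 4.74721 m.
E–W at 57.0713°: -0.0000259° × 111699 × cos 57.0713° = -0.0000259 × 111699 × 0.5436 ≈ -1.57262 m.
Combined displacement = (4.74721² + 1.57262²)^½ ≈ 5.00091 m.

5.00 metres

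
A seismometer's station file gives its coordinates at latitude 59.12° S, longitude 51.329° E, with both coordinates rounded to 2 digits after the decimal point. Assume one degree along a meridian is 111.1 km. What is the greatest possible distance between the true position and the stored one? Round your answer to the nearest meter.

624 meters

Rounding to 2 decimal places leaves each coordinate within ±0.005° of the true value.
N–S: 0.005° × 111100 m/° = 555.5 m.
Longitude error → 0.005 × 111100 × cos 59.12° = 0.005 × 111100 × 0.5132 ≈ 285.106 m.
Worst case both components are at the extreme and orthogonal: √(555.5² + 285.106²) ≈ 624.392 m.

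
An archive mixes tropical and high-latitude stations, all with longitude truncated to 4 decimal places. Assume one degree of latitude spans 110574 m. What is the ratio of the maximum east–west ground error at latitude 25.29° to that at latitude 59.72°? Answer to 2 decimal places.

Truncating at 4 decimal places can drop up to a full unit in the last place, so the longitude may be off by as much as 0.0001°.
Error at 25.29° = 0.0001° × 110574 × cos 25.29° ≈ 11.057 × 0.9042 = 9.9976 m.
At 59.72°: 0.0001° × 110574 × cos 59.72° = 0.0001 × 110574 × 0.5042 ≈ 5.5754 m.
The ratio reduces to cos 25.29° / cos 59.72° = 0.9042/0.5042 ≈ 1.7932.

1.79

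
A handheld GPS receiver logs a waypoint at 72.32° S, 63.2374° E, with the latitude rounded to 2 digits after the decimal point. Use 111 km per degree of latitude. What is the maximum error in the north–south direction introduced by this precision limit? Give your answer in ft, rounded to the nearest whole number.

1821 ft

Rounding to 2 decimal places leaves the latitude within ±0.005° of the true value.
Along the meridian that is 0.005° × 111000 m/° = 555 m.
Converting: 555 m × 3.2808 ft/m ≈ 1820.9 ft.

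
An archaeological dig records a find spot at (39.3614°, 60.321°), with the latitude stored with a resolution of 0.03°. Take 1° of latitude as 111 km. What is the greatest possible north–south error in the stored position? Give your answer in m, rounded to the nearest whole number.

1665 m

With a 0.03° grid the true value lies within half a step, ±0.03°/2 = ±0.015°, of the stored one.
So the N–S error is at most 0.015 × 111000 = 1665 m.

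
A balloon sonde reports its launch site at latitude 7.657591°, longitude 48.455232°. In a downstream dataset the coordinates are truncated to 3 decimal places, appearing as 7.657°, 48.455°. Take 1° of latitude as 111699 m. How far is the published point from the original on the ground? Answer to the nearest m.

The latitude changed by +0.000591° and the longitude by +0.000232°.
N–S: 0.000591° × 111699 m/° = 66.0141 m.
East–west at this latitude: 0.000232° × 111699 × cos 7.657° ≈ 0.000232 × 110703 = 25.6831 m.
Combined displacement = (66.0141² + 25.6831²)^½ ≈ 70.8342 m.

71 m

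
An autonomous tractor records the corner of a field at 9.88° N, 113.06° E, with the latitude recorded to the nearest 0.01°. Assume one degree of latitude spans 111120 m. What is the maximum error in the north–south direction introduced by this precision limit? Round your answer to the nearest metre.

556 metres

Rounding to 2 decimal places leaves the latitude within ±0.005° of the true value.
Along the meridian that is 0.005° × 111120 m/° = 555.6 m.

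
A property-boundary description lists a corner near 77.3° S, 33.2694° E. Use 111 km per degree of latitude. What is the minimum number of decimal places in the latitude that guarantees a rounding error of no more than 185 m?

3 decimal places

One degree of latitude covers 111000 m.
With N decimal places the half-ulp bound is 0.5·10⁻ᴺ°, or 0.5·10⁻ᴺ × 111000 m on the ground.
Setting 55500 × 10⁻ᴺ ≤ 185 gives 10ᴺ ≥ 300, i.e. N ≥ 2.48.
So 3 decimal places suffice (55.5 m); 2 would allow up to 555 m.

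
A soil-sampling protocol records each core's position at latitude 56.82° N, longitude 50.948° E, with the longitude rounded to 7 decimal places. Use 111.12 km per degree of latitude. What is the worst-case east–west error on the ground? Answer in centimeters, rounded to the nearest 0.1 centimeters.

Rounding to 7 decimal places leaves the longitude within ±5e-08° of the true value.
One degree of longitude at 56.82° is 111120 × cos 56.82° ≈ 111120 × 0.5473 = 60812.8 m.
So at most 5e-08° × 60812.8 ≈ 0.00304064 m east–west.
That is 0.00304064 m = 0.30406 cm.

0.3 centimeters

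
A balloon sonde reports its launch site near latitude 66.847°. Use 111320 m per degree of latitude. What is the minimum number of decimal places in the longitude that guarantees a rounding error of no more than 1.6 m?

5 decimal places

At 66.847° one degree of longitude covers 111320 × cos 66.847° ≈ 111320 × 0.3932 ≈ 43769.7 m.
N decimal places → at most half a unit in the last place, 0.5 × 10⁻ᴺ° = 43769.7/2 × 10⁻ᴺ m.
Need 0.5 × 43769.7 × 10⁻ᴺ ≤ 1.6 → 10⁻ᴺ ≤ 7.311e-05, so N ≥ 4.14.
At 4 places the error can reach 2.19 m, but 5 places keeps it to 0.219 m.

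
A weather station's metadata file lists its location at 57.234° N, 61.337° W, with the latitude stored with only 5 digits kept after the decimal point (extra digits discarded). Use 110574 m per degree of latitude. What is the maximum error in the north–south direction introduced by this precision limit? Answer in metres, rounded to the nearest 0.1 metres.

1.1 metres

Truncating at 5 decimal places can drop up to a full unit in the last place, so the latitude may be off by as much as 1e-05°.
North–south distance: 1e-05° × 110574 m/° = 1.10574 m.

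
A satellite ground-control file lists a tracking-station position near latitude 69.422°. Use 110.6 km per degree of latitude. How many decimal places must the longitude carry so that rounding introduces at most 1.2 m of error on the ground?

5 decimal places

At 69.422° one degree of longitude covers 110600 × cos 69.422° ≈ 110600 × 0.3515 ≈ 38873.9 m.
Rounding to N decimal places gives at most 0.5 × 10⁻ᴺ degrees of error, i.e. 0.5 × 10⁻ᴺ × 38873.9 m.
Setting 19437 × 10⁻ᴺ ≤ 1.2 gives 10ᴺ ≥ 1.62e+04, i.e. N ≥ 4.21.
At 4 places the error can reach 1.94 m, but 5 places keeps it to 0.194 m.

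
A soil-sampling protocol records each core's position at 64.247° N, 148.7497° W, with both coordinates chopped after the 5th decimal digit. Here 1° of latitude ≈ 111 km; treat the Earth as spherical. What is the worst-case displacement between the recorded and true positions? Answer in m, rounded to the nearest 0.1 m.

Truncating at 5 decimal places can drop up to a full unit in the last place, so each coordinate may be off by as much as 1e-05°.
Latitude error → 1e-05 × 111000 = 1.11 m along the meridian.
Longitude error → 1e-05 × 111000 × cos 64.247° = 1e-05 × 111000 × 0.4345 ≈ 0.482287 m.
Combining orthogonally: (1.11² + 0.482287²)^½ ≈ 1.21025 m.

1.2 m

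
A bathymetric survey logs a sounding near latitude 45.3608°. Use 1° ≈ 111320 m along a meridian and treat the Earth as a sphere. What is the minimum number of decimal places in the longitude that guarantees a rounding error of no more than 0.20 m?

6 decimal places

At 45.3608° one degree of longitude covers 111320 × cos 45.3608° ≈ 111320 × 0.7026 ≈ 78217.9 m.
N decimal places → at most half a unit in the last place, 0.5 × 10⁻ᴺ° = 78217.9/2 × 10⁻ᴺ m.
Setting 39108.9 × 10⁻ᴺ ≤ 0.20 gives 10ᴺ ≥ 1.955e+05, i.e. N ≥ 5.29.
N = 5 would give 0.391 m (too coarse); N = 6 gives 0.0391 m ≤ 0.20 m.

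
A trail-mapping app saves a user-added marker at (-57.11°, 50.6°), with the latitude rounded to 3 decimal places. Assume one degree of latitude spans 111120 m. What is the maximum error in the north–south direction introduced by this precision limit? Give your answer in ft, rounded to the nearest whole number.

182 ft

Rounding to 3 decimal places leaves the latitude within ±0.0005° of the true value.
So the N–S error is at most 0.0005 × 111120 = 55.56 m.
In feet: 55.56 m ÷ 0.3048 ≈ 182.28 ft.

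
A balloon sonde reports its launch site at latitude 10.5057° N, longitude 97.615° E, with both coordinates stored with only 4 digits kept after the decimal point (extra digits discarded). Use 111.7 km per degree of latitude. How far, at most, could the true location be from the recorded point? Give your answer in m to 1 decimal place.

15.7 m

Truncating at 4 decimal places can drop up to a full unit in the last place, so each coordinate may be off by as much as 0.0001°.
North–south component: 0.0001° × 111700 = 11.17 m.
Longitude error → 0.0001 × 111700 × cos 10.5057° = 0.0001 × 111700 × 0.9832 ≈ 10.9828 m.
The two errors are perpendicular, so the maximum displacement is √(11.17² + 10.9828²) ≈ 15.6649 m.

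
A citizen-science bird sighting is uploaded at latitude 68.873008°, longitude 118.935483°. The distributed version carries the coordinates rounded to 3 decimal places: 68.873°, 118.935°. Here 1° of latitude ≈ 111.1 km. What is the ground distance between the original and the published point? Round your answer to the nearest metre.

19 metres

The latitude changed by +0.000008° and the longitude by +0.000483°.
North–south shift: 0.000008 × 111100 = 0.8888 m.
E–W at 68.873°: 0.000483° × 111100 × cos 68.873° = 0.000483 × 111100 × 0.3604 ≈ 19.3415 m.
Distance: √(0.8888² + 19.3415²) ≈ 19.3619 m.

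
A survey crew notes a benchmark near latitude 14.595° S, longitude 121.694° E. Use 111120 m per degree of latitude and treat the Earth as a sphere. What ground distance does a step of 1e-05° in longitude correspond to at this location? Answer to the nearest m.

1 m

1e-05° of longitude at 14.595° is 1e-05 × 111120 × cos 14.595° ≈ 1e-05 × 107534 = 1.07534 m.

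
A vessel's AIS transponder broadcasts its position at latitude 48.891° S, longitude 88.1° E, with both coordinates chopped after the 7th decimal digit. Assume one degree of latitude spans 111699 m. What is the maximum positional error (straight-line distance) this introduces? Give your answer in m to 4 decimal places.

0.0134 m

Truncating at 7 decimal places can drop up to a full unit in the last place, so each coordinate may be off by as much as 1e-07°.
North–south component: 1e-07° × 111699 = 0.0111699 m.
Longitude error → 1e-07 × 111699 × cos 48.891° = 1e-07 × 111699 × 0.6575 ≈ 0.00734414 m.
Worst case both components are at the extreme and orthogonal: √(0.0111699² + 0.00734414²) ≈ 0.013368 m.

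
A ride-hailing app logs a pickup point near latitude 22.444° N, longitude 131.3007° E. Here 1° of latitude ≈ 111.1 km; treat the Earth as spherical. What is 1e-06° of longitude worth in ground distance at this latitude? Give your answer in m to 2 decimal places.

At 22.444° a degree of longitude is 111100 × cos 22.444° ≈ 102685 m, so 1e-06° corresponds to 0.102685 m.

0.10 m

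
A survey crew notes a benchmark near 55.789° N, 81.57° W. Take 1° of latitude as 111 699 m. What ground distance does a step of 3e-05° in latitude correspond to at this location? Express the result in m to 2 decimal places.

3.35 m

Along a meridian 3e-05° is 3e-05 × 111699 = 3.35097 m.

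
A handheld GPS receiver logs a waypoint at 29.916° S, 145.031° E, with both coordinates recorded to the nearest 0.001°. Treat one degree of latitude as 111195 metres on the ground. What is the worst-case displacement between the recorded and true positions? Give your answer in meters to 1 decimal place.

73.6 meters

Rounding to 3 decimal places leaves each coordinate within ±0.0005° of the true value.
North–south component: 0.0005° × 111195 = 55.5975 m.
Longitude error → 0.0005 × 111195 × cos 29.916° = 0.0005 × 111195 × 0.8668 ≈ 48.1896 m.
The two errors are perpendicular, so the maximum displacement is √(55.5975² + 48.1896²) ≈ 73.5752 m.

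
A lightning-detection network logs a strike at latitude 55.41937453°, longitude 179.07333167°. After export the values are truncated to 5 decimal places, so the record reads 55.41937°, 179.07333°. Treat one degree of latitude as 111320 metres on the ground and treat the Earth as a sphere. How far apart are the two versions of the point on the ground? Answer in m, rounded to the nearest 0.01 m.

Δlat = 55.41937453 − 55.41937 = +0.00000453°; Δlon = 179.07333167 − 179.07333 = +0.00000167°.
North–south shift: 0.00000453 × 111320 = 0.50428 m.
E–W at 55.4194°: 0.00000167° × 111320 × cos 55.4194° = 0.00000167 × 111320 × 0.5676 ≈ 0.105513 m.
Distance: √(0.50428² + 0.105513²) ≈ 0.5152 m.

0.52 m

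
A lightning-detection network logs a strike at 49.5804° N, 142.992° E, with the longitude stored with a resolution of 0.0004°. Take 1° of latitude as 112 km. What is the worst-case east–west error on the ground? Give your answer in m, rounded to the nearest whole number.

With a 0.0004° grid the true value lies within half a step, ±0.0004°/2 = ±0.0002°, of the stored one.
One degree of longitude at 49.5804° is 112000 × cos 49.5804° ≈ 112000 × 0.6484 = 72618.6 m.
So at most 0.0002° × 72618.6 ≈ 14.5237 m east–west.

15 m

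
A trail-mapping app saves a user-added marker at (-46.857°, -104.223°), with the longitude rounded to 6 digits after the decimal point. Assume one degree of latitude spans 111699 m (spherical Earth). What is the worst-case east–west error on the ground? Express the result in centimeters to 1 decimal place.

3.8 centimeters

Rounding to 6 decimal places leaves the longitude within ±5e-07° of the true value.
Parallels shrink by cos φ, so at 46.857° a degree of longitude is 111699 × 0.6838 ≈ 76382.2 m.
Maximum E–W displacement: 5e-07 × 76382.2 = 0.0381911 m.
That is 0.0381911 m = 3.8191 cm.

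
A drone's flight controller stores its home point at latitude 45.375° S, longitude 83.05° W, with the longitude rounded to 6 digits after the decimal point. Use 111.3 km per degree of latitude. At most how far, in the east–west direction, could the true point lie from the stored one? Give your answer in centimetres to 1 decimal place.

Rounding to 6 decimal places leaves the longitude within ±5e-07° of the true value.
Parallels shrink by cos φ, so at 45.375° a degree of longitude is 111300 × 0.7025 ≈ 78184.2 m.
Maximum E–W displacement: 5e-07 × 78184.2 = 0.0390921 m.
That is 0.0390921 m = 3.9092 cm.

3.9 centimetres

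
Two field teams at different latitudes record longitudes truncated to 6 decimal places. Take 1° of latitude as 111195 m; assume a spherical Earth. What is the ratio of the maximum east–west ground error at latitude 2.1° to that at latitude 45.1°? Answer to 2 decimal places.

Truncating at 6 decimal places can drop up to a full unit in the last place, so the longitude may be off by as much as 1e-06°.
Error at 2.1° = 1e-06° × 111195 × cos 2.1° ≈ 0.11119 × 0.9993 = 0.11112 m.
Error at 45.1° = 1e-06° × 111195 × cos 45.1° ≈ 0.11119 × 0.7059 = 0.078489 m.
Ratio: 0.11112 / 0.078489 = cos 2.1° / cos 45.1° ≈ 1.4157.

1.42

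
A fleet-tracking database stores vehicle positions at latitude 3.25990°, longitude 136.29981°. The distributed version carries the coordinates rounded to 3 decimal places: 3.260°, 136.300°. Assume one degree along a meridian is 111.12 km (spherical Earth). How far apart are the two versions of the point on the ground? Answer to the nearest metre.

Δlat = 3.25990 − 3.260 = -0.00010°; Δlon = 136.29981 − 136.300 = -0.00019°.
North–south shift: -0.00010 × 111120 = -11.112 m.
E–W at 3.26°: -0.00019° × 111120 × cos 3.26° = -0.00019 × 111120 × 0.9984 ≈ -21.0786 m.
Distance: √(11.112² + 21.0786²) ≈ 23.8282 m.

24 metres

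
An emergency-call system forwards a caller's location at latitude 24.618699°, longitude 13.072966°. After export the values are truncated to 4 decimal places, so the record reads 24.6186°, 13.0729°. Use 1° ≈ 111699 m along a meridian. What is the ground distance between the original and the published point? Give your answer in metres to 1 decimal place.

12.9 metres

The latitude changed by +0.000099° and the longitude by +0.000066°.
North–south shift: 0.000099 × 111699 = 11.0582 m.
E–W at 24.6186°: 0.000066° × 111699 × cos 24.6186° = 0.000066 × 111699 × 0.9091 ≈ 6.70201 m.
Combined displacement = (11.0582² + 6.70201²)^½ ≈ 12.9306 m.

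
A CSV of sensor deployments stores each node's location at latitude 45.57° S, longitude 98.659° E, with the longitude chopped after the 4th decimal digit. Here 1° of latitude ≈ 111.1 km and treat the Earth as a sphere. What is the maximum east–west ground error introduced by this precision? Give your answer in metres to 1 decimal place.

Truncating at 4 decimal places can drop up to a full unit in the last place, so the longitude may be off by as much as 0.0001°.
Parallels shrink by cos φ, so at 45.57° a degree of longitude is 111100 × 0.7000 ≈ 77774.1 m.
East–west error: 0.0001° × 77774.1 m/° ≈ 7.77741 m.

7.8 metres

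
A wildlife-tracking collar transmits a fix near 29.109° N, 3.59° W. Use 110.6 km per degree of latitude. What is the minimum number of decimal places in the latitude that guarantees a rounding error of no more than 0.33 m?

One degree of latitude covers 110600 m.
With N decimal places the half-ulp bound is 0.5·10⁻ᴺ°, or 0.5·10⁻ᴺ × 110600 m on the ground.
Setting 55300 × 10⁻ᴺ ≤ 0.33 gives 10ᴺ ≥ 1.676e+05, i.e. N ≥ 5.22.
So 6 decimal places suffice (0.0553 m); 5 would allow up to 0.553 m.

6 decimal places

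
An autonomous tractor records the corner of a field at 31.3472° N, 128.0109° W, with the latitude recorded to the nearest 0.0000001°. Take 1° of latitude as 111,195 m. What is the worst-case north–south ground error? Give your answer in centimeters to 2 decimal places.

Rounding to 7 decimal places leaves the latitude within ±5e-08° of the true value.
North–south distance: 5e-08° × 111195 m/° = 0.00555975 m.
That is 0.00555975 m = 0.55597 cm.

0.56 centimeters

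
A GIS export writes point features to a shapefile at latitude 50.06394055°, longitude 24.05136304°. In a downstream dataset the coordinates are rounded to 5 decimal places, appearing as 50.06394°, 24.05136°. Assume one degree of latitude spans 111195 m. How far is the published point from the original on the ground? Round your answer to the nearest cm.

23 cm

Δlat = 50.06394055 − 50.06394 = +0.00000055°; Δlon = 24.05136304 − 24.05136 = +0.00000304°.
N–S: 0.00000055° × 111195 m/° = 0.0611572 m.
East–west at this latitude: 0.00000304° × 111195 × cos 50.0639° ≈ 0.00000304 × 71379.7 = 0.216994 m.
Combined displacement = (0.0611572² + 0.216994²)^½ ≈ 0.225448 m.
That is 0.225448 m = 22.545 cm.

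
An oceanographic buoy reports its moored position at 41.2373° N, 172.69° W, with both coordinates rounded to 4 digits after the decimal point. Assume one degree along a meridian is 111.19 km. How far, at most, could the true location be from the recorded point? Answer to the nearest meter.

7 meters

Rounding to 4 decimal places leaves each coordinate within ±5e-05° of the true value.
Latitude error → 5e-05 × 111190 = 5.5595 m along the meridian.
East–west component at 41.2373°: 5e-05° × 111190 × cos 41.2373° ≈ 5e-05 × 83613.3 ≈ 4.18067 m.
The two errors are perpendicular, so the maximum displacement is √(5.5595² + 4.18067²) ≈ 6.95601 m.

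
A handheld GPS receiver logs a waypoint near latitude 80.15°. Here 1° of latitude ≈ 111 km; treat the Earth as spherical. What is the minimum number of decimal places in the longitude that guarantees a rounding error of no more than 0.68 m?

5 decimal places

At 80.15° one degree of longitude covers 111000 × cos 80.15° ≈ 111000 × 0.1711 ≈ 18988.7 m.
N decimal places → at most half a unit in the last place, 0.5 × 10⁻ᴺ° = 18988.7/2 × 10⁻ᴺ m.
Setting 9494.35 × 10⁻ᴺ ≤ 0.68 gives 10ᴺ ≥ 1.396e+04, i.e. N ≥ 4.14.
So 5 decimal places suffice (0.0949 m); 4 would allow up to 0.949 m.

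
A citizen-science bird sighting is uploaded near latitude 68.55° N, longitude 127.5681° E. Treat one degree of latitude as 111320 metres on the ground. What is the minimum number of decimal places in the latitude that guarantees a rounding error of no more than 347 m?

One degree of latitude covers 111320 m.
N decimal places → at most half a unit in the last place, 0.5 × 10⁻ᴺ° = 111320/2 × 10⁻ᴺ m.
Need 0.5 × 111320 × 10⁻ᴺ ≤ 347 → 10⁻ᴺ ≤ 6.234e-03, so N ≥ 2.21.
At 2 places the error can reach 557 m, but 3 places keeps it to 55.7 m.

3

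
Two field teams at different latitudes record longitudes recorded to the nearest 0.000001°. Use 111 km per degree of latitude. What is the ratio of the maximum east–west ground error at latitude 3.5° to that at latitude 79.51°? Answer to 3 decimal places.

Rounding to 6 decimal places leaves the longitude within ±5e-07° of the true value.
Error at 3.5° = 5e-07° × 111000 × cos 3.5° ≈ 0.0555 × 0.9981 = 0.055396 m.
At 79.51°: 5e-07° × 111000 × cos 79.51° = 5e-07 × 111000 × 0.1821 ≈ 0.010105 m.
Ratio: 0.055396 / 0.010105 = cos 3.5° / cos 79.51° ≈ 5.4823.

5.482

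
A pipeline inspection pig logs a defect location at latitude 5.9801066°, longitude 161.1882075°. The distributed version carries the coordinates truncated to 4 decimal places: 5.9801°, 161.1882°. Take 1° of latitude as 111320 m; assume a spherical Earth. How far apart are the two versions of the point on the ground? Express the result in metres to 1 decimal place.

The latitude changed by +0.0000066° and the longitude by +0.0000075°.
North–south shift: 0.0000066 × 111320 = 0.734712 m.
East–west at this latitude: 0.0000075° × 111320 × cos 5.9801° ≈ 0.0000075 × 110714 = 0.830357 m.
Combined displacement = (0.734712² + 0.830357²)^½ ≈ 1.10874 m.

1.1 metres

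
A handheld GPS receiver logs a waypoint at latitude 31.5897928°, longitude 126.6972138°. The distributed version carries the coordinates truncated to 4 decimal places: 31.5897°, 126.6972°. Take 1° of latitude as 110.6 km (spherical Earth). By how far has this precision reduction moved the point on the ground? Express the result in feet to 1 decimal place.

Δlat = 31.5897928 − 31.5897 = +0.0000928°; Δlon = 126.6972138 − 126.6972 = +0.0000138°.
North–south shift: 0.0000928 × 110600 = 10.2637 m.
East–west at this latitude: 0.0000138° × 110600 × cos 31.5897° ≈ 0.0000138 × 94211.4 = 1.30012 m.
Hypotenuse of the two orthogonal shifts: √(10.2637² + 1.30012²) = 10.3457 m.
Converting: 10.3457 m × 3.2808 ft/m ≈ 33.943 ft.

33.9 feet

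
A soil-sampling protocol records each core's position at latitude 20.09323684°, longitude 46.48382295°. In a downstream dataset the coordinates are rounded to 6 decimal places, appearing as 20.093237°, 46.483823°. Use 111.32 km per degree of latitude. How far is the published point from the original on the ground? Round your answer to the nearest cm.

The latitude changed by -0.00000016° and the longitude by -0.00000005°.
North–south shift: -0.00000016 × 111320 = -0.0178112 m.
East–west at this latitude: -0.00000005° × 111320 × cos 20.0932° ≈ -0.00000005 × 104544 = -0.00522722 m.
Combined displacement = (0.0178112² + 0.00522722²)^½ ≈ 0.0185624 m.
That is 0.0185624 m = 1.8562 cm.

2 cm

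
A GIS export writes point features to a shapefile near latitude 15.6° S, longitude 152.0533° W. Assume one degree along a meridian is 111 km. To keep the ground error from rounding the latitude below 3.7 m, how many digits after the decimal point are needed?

5 decimal places

One degree of latitude covers 111000 m.
N decimal places → at most half a unit in the last place, 0.5 × 10⁻ᴺ° = 111000/2 × 10⁻ᴺ m.
Setting 55500 × 10⁻ᴺ ≤ 3.7 gives 10ᴺ ≥ 1.5e+04, i.e. N ≥ 4.18.
So 5 decimal places suffice (0.555 m); 4 would allow up to 5.55 m.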